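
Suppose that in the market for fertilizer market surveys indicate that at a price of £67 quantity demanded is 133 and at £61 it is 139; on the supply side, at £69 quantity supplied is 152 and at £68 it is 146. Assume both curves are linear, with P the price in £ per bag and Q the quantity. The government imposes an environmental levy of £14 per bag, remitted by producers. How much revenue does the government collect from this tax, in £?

Tax revenue = £1708.

Demand slope: (139 − 133)/(61 − 67) = -1, so Qd = 200 − P.
Supply slope: (146 − 152)/(68 − 69) = 6, so Qs = 6P − 262.
Without the tax, 200 − P = 6P − 262 gives 7P = 462, so P* = £66 and Q* = 134.
With the tax collected from producers, supply shifts: Qs = 6(P − 14) − 262.
Solving gives Q = 122 with consumers paying £78 and producers receiving £64 (the £14 wedge).
Revenue = t · Q = 14 · 122 = £1708.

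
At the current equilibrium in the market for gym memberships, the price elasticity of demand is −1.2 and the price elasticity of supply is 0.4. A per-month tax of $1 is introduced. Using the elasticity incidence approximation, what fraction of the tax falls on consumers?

Incidence ratio: consumers' share ≈ εs / (εs + |εd|) = 0.4 / (0.4 + 1.2) = 0.25.
Supply is the less elastic side, so consumers bear the smaller share.

Consumers' share ≈ 0.25.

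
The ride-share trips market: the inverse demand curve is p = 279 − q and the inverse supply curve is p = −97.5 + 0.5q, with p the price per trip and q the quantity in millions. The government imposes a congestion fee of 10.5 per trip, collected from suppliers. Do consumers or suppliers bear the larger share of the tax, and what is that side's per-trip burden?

Consumers bear the larger share: 7 per trip.

Inverting to q(p) form: qd = 279 − p; qs = 2p + 195.
Without the tax, 279 − p = 2p + 195 gives 3p = 84, so p* = 28 and q* = 251.
With the tax collected from suppliers, supply shifts: qs = 2(p − 10.5) + 195.
Solving gives q = 244 with consumers paying 35 and suppliers receiving 24.5 (the 10.5 wedge).
Per-trip burden: consumers 7, suppliers 3.5.
Consumers take the larger share because demand is less price-elastic here (demand slope 1 vs supply slope 2).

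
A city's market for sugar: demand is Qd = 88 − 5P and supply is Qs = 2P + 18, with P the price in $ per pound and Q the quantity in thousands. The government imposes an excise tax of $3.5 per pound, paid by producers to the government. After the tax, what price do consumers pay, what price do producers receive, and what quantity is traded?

Consumers pay $11; producers receive $7.5; quantity = 33.

Without the tax, 88 − 5P = 2P + 18 gives 7P = 70, so P* = $10 and Q* = 38.
With the tax collected from producers, supply shifts: Qs = 2(P − 3.5) + 18.
Solving gives Q = 33 with consumers paying $11 and producers receiving $7.5 (the $3.5 wedge).
The less price-elastic side of the market bears the larger share of a per-unit tax.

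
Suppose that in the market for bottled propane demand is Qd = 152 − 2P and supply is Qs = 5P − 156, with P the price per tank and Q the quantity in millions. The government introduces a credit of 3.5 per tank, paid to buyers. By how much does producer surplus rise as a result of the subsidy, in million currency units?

Producer surplus rises by 66.5 million.

Without the subsidy, 152 − 2P = 5P − 156 gives 7P = 308, so P* = 44 and Q* = 64.
With a per-unit subsidy paid to buyers, each effectively pays P − 3.5, so demand becomes Qd = 152 − 2(P − 3.5).
New equilibrium: buyers pay 41.5, suppliers receive 45, Q = 69. (Wedge: Pb − Ps = −3.5.)
ΔPS is the trapezoid between Q = 69 and Q = 64 of height 1: ½ · (64 + 69) · 1 = 66.5.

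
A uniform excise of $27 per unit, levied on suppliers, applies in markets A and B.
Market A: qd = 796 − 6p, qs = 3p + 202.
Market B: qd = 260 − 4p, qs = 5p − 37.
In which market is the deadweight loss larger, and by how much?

Market B, by $81.

Market A: pre-tax p* = $66, q* = 400; post-tax q = 346; deadweight loss = $729.
Market B: pre-tax p* = $33, q* = 128; post-tax q = 68; deadweight loss = $810.
Difference: $729 vs $810 → market B is larger by $81.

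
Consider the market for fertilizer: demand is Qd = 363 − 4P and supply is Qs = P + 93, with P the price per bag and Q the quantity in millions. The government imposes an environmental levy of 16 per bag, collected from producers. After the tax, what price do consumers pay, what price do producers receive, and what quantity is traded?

Without the tax, 363 − 4P = P + 93 gives 5P = 270, so P* = 54 and Q* = 147.
With the tax collected from producers, supply shifts: Qs = (P − 16) + 93.
Solving gives Q = 134.2 with consumers paying 57.2 and producers receiving 41.2 (the 16 wedge).

Consumers pay 57.2; producers receive 41.2; quantity = 134.2.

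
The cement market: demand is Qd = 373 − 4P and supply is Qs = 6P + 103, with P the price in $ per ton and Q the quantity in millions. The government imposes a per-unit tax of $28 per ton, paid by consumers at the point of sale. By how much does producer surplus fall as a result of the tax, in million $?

Producer surplus falls by $2591.68 million.

Before the tax: set 373 − 4P = 6P + 103 → P* = $27, Q* = 265.
With the tax collected from consumers, demand (in seller-price terms) shifts: Qd = 373 − 4(P + 28).
New equilibrium: consumers pay $43.8, suppliers receive $15.8, Q = 197.8. (Wedge: Pb − Ps = 28.)
ΔPS is the trapezoid between Q = 197.8 and Q = 265 of height $11.2: ½ · (265 + 197.8) · 11.2 = $2591.68.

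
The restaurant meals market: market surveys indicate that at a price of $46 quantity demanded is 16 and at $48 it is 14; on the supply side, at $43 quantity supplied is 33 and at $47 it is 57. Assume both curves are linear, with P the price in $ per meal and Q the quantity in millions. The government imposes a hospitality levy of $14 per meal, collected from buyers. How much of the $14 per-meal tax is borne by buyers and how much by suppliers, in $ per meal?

Demand slope: (14 − 16)/(48 − 46) = -1, so Qd = 62 − P.
Supply slope: (57 − 33)/(47 − 43) = 6, so Qs = 6P − 225.
Before the tax: set 62 − P = 6P − 225 → P* = $41, Q* = 21.
With the tax collected from buyers, demand (in seller-price terms) shifts: Qd = 62 − (P + 14).
Solving gives Q = 9 with buyers paying $53 and suppliers receiving $39 (the $14 wedge).
Burden on buyers: $12; on suppliers: $2. (They sum to $14.)
The less price-elastic side of the market bears the larger share of a per-unit tax.

Buyers bear $12 per meal; suppliers bear $2 per meal.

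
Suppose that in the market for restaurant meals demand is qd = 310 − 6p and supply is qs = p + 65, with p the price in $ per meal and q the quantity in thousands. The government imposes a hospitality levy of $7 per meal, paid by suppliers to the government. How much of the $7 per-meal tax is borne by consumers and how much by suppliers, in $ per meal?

Consumers bear $1 per meal; suppliers bear $6 per meal.

Without the tax, 310 − 6p = p + 65 gives 7p = 245, so p* = $35 and q* = 100.
With the tax collected from suppliers, supply shifts: qs = (p − 7) + 65.
Solving gives q = 94 with consumers paying $36 and suppliers receiving $29 (the $7 wedge).
Burden on consumers: $1; on suppliers: $6. (They sum to $7.)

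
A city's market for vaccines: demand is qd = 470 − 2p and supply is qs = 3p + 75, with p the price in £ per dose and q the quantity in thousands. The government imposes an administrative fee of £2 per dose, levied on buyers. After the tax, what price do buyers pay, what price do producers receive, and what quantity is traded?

Buyers pay £80.2; producers receive £78.2; quantity = 309.6.

Before the tax: set 470 − 2p = 3p + 75 → p* = £79, q* = 312.
With the tax collected from buyers, demand (in seller-price terms) shifts: qd = 470 − 2(p + 2).
Solving gives q = 309.6 with buyers paying £80.2 and producers receiving £78.2 (the £2 wedge).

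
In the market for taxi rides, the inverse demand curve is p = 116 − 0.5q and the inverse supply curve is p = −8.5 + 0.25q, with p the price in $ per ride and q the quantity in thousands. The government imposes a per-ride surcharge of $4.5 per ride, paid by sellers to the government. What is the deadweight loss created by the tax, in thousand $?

Inverting to q(p) form: qd = 232 − 2p; qs = 4p + 34.
Before the tax: set 232 − 2p = 4p + 34 → p* = $33, q* = 166.
With the tax collected from sellers, supply shifts: qs = 4(p − 4.5) + 34.
Solving gives q = 160 with consumers paying $36 and sellers receiving $31.5 (the $4.5 wedge).
Quantity falls by |ΔQ| = |166 − 160| = 6.
DWL = ½ · t · |ΔQ| = ½ · 4.5 · 6 = $13.5.

Deadweight loss = $13.5 thousand.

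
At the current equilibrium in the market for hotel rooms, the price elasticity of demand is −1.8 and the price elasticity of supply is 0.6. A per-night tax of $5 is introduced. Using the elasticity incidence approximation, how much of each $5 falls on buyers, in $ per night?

Buyers bear ≈ $1.25 per night.

Incidence ratio: buyers' share ≈ εs / (εs + |εd|) = 0.6 / (0.6 + 1.8) = 0.25.
So buyers bear ≈ 0.25 × $5 = $1.25; producers bear $3.75.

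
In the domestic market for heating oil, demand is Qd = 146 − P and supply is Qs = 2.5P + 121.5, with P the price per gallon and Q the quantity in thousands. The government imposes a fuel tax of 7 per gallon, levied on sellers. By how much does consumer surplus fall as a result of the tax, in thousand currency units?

Without the tax, 146 − P = 2.5P + 121.5 gives 3.5P = 24.5, so P* = 7 and Q* = 139.
With the tax collected from sellers, supply shifts: Qs = 2.5(P − 7) + 121.5.
New equilibrium: consumers pay 12, sellers receive 5, Q = 134. (Wedge: Pb − Ps = 7.)
ΔCS is the trapezoid between Q = 134 and Q = 139 of height 5: ½ · (139 + 134) · 5 = 682.5.

Consumer surplus falls by 682.5 thousand.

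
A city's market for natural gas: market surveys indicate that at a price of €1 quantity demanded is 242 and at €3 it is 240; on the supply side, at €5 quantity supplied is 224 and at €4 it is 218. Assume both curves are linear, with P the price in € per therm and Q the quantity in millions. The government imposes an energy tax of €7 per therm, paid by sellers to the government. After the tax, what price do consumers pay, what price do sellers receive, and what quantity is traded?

Demand slope: (240 − 242)/(3 − 1) = -1, so Qd = 243 − P.
Supply slope: (218 − 224)/(4 − 5) = 6, so Qs = 6P + 194.
Before the tax: set 243 − P = 6P + 194 → P* = €7, Q* = 236.
With the tax collected from sellers, supply shifts: Qs = 6(P − 7) + 194.
New equilibrium: consumers pay €13, sellers receive €6, Q = 230. (Wedge: Pb − Ps = 7.)
The less price-elastic side of the market bears the larger share of a per-unit tax.

Consumers pay €13; sellers receive €6; quantity = 230.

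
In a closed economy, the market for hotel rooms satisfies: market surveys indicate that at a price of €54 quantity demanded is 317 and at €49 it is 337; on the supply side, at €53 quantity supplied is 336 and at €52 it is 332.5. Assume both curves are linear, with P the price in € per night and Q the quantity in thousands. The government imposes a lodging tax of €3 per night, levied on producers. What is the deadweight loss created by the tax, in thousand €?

Deadweight loss = €8.4 thousand.

Demand slope: (337 − 317)/(49 − 54) = -4, so Qd = 533 − 4P.
Supply slope: (332.5 − 336)/(52 − 53) = 3.5, so Qs = 3.5P + 150.5.
Before the tax: set 533 − 4P = 3.5P + 150.5 → P* = €51, Q* = 329.
With the tax collected from producers, supply shifts: Qs = 3.5(P − 3) + 150.5.
Solving gives Q = 323.4 with buyers paying €52.4 and producers receiving €49.4 (the €3 wedge).
Quantity falls by |ΔQ| = |329 − 323.4| = 5.6.
DWL = ½ · t · |ΔQ| = ½ · 3 · 5.6 = €8.4.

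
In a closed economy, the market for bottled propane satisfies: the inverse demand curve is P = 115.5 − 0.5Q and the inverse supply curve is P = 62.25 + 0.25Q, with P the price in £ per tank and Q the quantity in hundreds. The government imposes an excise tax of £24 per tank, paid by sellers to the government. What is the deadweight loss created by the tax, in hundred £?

Rewrite in direct form: Qd = 231 − 2P and Qs = 4P − 249.
Before the tax: set 231 − 2P = 4P − 249 → P* = £80, Q* = 71.
With the tax collected from sellers, supply shifts: Qs = 4(P − 24) − 249.
New equilibrium: consumers pay £96, sellers receive £72, Q = 39. (Wedge: Pb − Ps = 24.)
Quantity falls by |ΔQ| = |71 − 39| = 32.
DWL = ½ · t · |ΔQ| = ½ · 24 · 32 = £384.

Deadweight loss = £384 hundred.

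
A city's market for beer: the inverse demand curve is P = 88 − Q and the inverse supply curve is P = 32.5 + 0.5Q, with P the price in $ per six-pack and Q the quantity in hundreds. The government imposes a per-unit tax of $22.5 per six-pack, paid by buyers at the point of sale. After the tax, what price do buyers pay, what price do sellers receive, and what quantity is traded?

Inverting to Q(P) form: Qd = 88 − P; Qs = 2P − 65.
Before the tax: set 88 − P = 2P − 65 → P* = $51, Q* = 37.
With the tax collected from buyers, demand (in seller-price terms) shifts: Qd = 88 − (P + 22.5).
Solving gives Q = 22 with buyers paying $66 and sellers receiving $43.5 (the $22.5 wedge).
The less price-elastic side of the market bears the larger share of a per-unit tax.

Buyers pay $66; sellers receive $43.5; quantity = 22.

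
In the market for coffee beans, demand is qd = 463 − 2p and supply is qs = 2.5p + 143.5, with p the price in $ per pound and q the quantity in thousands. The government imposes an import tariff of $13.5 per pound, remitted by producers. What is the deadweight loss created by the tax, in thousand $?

Before the tax: set 463 − 2p = 2.5p + 143.5 → p* = $71, q* = 321.
With the tax collected from producers, supply shifts: qs = 2.5(p − 13.5) + 143.5.
New equilibrium: buyers pay $78.5, producers receive $65, q = 306. (Wedge: pb − ps = 13.5.)
Quantity falls by |ΔQ| = |321 − 306| = 15.
DWL = ½ · t · |ΔQ| = ½ · 13.5 · 15 = $101.25.

Deadweight loss = $101.25 thousand.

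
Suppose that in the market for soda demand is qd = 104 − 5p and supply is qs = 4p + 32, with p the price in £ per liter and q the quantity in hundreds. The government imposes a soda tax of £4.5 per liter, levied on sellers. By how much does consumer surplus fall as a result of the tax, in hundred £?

Consumer surplus falls by £118 hundred.

Without the tax, 104 − 5p = 4p + 32 gives 9p = 72, so p* = £8 and q* = 64.
With the tax collected from sellers, supply shifts: qs = 4(p − 4.5) + 32.
New equilibrium: buyers pay £10, sellers receive £5.5, q = 54. (Wedge: pb − ps = 4.5.)
ΔCS is the trapezoid between Q = 54 and Q = 64 of height £2: ½ · (64 + 54) · 2 = £118.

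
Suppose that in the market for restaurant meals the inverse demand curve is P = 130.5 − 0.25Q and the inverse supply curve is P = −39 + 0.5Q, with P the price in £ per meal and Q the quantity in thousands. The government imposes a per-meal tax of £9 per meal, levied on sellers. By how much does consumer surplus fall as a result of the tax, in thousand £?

Inverting to Q(P) form: Qd = 522 − 4P; Qs = 2P + 78.
Before the tax: set 522 − 4P = 2P + 78 → P* = £74, Q* = 226.
With the tax collected from sellers, supply shifts: Qs = 2(P − 9) + 78.
Solving gives Q = 214 with buyers paying £77 and sellers receiving £68 (the £9 wedge).
ΔCS is the trapezoid between Q = 214 and Q = 226 of height £3: ½ · (226 + 214) · 3 = £660.

Consumer surplus falls by £660 thousand.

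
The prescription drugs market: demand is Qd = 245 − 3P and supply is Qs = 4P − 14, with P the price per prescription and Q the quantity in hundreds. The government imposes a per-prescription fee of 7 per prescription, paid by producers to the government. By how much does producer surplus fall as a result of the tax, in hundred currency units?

Producer surplus falls by 384 hundred.

Without the tax, 245 − 3P = 4P − 14 gives 7P = 259, so P* = 37 and Q* = 134.
With the tax collected from producers, supply shifts: Qs = 4(P − 7) − 14.
Solving gives Q = 122 with consumers paying 41 and producers receiving 34 (the 7 wedge).
ΔPS is the trapezoid between Q = 122 and Q = 134 of height 3: ½ · (134 + 122) · 3 = 384.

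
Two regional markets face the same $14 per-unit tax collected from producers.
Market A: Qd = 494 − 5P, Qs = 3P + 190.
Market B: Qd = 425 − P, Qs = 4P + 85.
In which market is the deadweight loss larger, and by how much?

Market A: pre-tax P* = $38, Q* = 304; post-tax Q = 277.75; deadweight loss = $183.75.
Market B: pre-tax P* = $68, Q* = 357; post-tax Q = 345.8; deadweight loss = $78.4.
Difference: $183.75 vs $78.4 → market A is larger by $105.35.

Market A, by $105.35.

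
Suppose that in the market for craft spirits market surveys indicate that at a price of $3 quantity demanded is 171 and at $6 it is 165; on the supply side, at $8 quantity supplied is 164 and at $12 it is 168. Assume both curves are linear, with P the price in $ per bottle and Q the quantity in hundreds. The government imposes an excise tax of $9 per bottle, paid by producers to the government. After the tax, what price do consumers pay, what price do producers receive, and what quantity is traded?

Demand slope: (165 − 171)/(6 − 3) = -2, so Qd = 177 − 2P.
Supply slope: (168 − 164)/(12 − 8) = 1, so Qs = P + 156.
Without the tax, 177 − 2P = P + 156 gives 3P = 21, so P* = $7 and Q* = 163.
With the tax collected from producers, supply shifts: Qs = (P − 9) + 156.
Solving gives Q = 157 with consumers paying $10 and producers receiving $1 (the $9 wedge).

Consumers pay $10; producers receive $1; quantity = 157.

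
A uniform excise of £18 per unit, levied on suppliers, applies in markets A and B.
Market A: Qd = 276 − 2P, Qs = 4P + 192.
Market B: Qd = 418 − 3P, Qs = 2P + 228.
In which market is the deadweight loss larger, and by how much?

Market A: pre-tax P* = £14, Q* = 248; post-tax Q = 224; deadweight loss = £216.
Market B: pre-tax P* = £38, Q* = 304; post-tax Q = 282.4; deadweight loss = £194.4.
Difference: £216 vs £194.4 → market A is larger by £21.6.

Market A, by £21.6.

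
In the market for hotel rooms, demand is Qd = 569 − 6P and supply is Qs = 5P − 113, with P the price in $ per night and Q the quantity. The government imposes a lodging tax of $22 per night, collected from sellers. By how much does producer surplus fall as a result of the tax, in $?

Producer surplus falls by $2004.

Without the tax, 569 − 6P = 5P − 113 gives 11P = 682, so P* = $62 and Q* = 197.
With the tax collected from sellers, supply shifts: Qs = 5(P − 22) − 113.
Solving gives Q = 137 with consumers paying $72 and sellers receiving $50 (the $22 wedge).
ΔPS is the trapezoid between Q = 137 and Q = 197 of height $12: ½ · (197 + 137) · 12 = $2004.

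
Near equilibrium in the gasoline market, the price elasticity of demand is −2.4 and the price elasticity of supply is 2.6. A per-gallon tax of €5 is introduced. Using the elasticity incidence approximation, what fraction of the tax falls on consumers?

Consumers' share ≈ 0.52.

Incidence ratio: consumers' share ≈ εs / (εs + |εd|) = 2.6 / (2.6 + 2.4) = 0.52.
Supply is the more elastic side, so consumers bear the larger share.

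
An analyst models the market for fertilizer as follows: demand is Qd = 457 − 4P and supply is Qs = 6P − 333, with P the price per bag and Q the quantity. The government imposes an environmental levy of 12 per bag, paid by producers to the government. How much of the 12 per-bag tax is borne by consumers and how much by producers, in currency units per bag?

Consumers bear 7.2 per bag; producers bear 4.8 per bag.

Without the tax, 457 − 4P = 6P − 333 gives 10P = 790, so P* = 79 and Q* = 141.
With the tax collected from producers, supply shifts: Qs = 6(P − 12) − 333.
Solving gives Q = 112.2 with consumers paying 86.2 and producers receiving 74.2 (the 12 wedge).
Burden on consumers: 7.2; on producers: 4.8. (They sum to 12.)
The less price-elastic side of the market bears the larger share of a per-unit tax.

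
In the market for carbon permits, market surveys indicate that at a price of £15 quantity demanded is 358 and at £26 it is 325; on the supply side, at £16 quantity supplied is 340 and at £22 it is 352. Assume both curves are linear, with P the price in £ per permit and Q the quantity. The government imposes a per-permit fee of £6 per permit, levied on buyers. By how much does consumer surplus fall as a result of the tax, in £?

Consumer surplus falls by £821.76.

Demand slope: (325 − 358)/(26 − 15) = -3, so Qd = 403 − 3P.
Supply slope: (352 − 340)/(22 − 16) = 2, so Qs = 2P + 308.
Before the tax: set 403 − 3P = 2P + 308 → P* = £19, Q* = 346.
With the tax collected from buyers, demand (in seller-price terms) shifts: Qd = 403 − 3(P + 6).
New equilibrium: buyers pay £21.4, producers receive £15.4, Q = 338.8. (Wedge: Pb − Ps = 6.)
ΔCS is the trapezoid between Q = 338.8 and Q = 346 of height £2.4: ½ · (346 + 338.8) · 2.4 = £821.76.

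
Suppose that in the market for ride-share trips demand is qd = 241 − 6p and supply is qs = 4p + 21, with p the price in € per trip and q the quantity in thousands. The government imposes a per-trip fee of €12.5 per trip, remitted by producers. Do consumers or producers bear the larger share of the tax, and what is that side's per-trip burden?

Before the tax: set 241 − 6p = 4p + 21 → p* = €22, q* = 109.
With the tax collected from producers, supply shifts: qs = 4(p − 12.5) + 21.
Solving gives q = 79 with consumers paying €27 and producers receiving €14.5 (the €12.5 wedge).
Per-trip burden: consumers €5, producers €7.5.
Producers take the larger share because supply is less price-elastic here (demand slope 6 vs supply slope 4).
The less price-elastic side of the market bears the larger share of a per-unit tax.

Producers bear the larger share: €7.5 per trip.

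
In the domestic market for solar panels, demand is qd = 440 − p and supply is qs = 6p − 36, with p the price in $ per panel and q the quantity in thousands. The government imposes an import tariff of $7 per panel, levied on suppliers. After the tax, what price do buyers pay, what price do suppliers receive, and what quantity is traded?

Before the tax: set 440 − p = 6p − 36 → p* = $68, q* = 372.
With the tax collected from suppliers, supply shifts: qs = 6(p − 7) − 36.
Solving gives q = 366 with buyers paying $74 and suppliers receiving $67 (the $7 wedge).
The less price-elastic side of the market bears the larger share of a per-unit tax.

Buyers pay $74; suppliers receive $67; quantity = 366.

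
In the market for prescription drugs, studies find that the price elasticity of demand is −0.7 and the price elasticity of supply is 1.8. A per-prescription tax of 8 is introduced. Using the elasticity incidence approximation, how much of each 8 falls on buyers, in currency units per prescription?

Incidence ratio: buyers' share ≈ εs / (εs + |εd|) = 1.8 / (1.8 + 0.7) = 0.72.
So buyers bear ≈ 0.72 × 8 = 5.76; suppliers bear 2.24.

Buyers bear ≈ 5.76 per prescription.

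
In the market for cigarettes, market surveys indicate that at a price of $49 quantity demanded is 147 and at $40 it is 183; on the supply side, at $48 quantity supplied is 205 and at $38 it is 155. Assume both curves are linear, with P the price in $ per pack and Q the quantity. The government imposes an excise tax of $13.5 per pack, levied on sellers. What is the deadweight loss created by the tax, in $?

Demand slope: (183 − 147)/(40 − 49) = -4, so Qd = 343 − 4P.
Supply slope: (155 − 205)/(38 − 48) = 5, so Qs = 5P − 35.
Without the tax, 343 − 4P = 5P − 35 gives 9P = 378, so P* = $42 and Q* = 175.
With the tax collected from sellers, supply shifts: Qs = 5(P − 13.5) − 35.
New equilibrium: consumers pay $49.5, sellers receive $36, Q = 145. (Wedge: Pb − Ps = 13.5.)
Quantity falls by |ΔQ| = |175 − 145| = 30.
DWL = ½ · t · |ΔQ| = ½ · 13.5 · 30 = $202.5.

Deadweight loss = $202.5.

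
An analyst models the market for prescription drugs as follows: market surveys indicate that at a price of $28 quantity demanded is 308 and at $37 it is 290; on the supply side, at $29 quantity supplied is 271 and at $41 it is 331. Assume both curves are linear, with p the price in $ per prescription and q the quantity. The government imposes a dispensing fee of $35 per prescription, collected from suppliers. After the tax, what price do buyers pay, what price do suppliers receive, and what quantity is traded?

Demand slope: (290 − 308)/(37 − 28) = -2, so qd = 364 − 2p.
Supply slope: (331 − 271)/(41 − 29) = 5, so qs = 5p + 126.
Without the tax, 364 − 2p = 5p + 126 gives 7p = 238, so p* = $34 and q* = 296.
With the tax collected from suppliers, supply shifts: qs = 5(p − 35) + 126.
Solving gives q = 246 with buyers paying $59 and suppliers receiving $24 (the $35 wedge).
The less price-elastic side of the market bears the larger share of a per-unit tax.

Buyers pay $59; suppliers receive $24; quantity = 246.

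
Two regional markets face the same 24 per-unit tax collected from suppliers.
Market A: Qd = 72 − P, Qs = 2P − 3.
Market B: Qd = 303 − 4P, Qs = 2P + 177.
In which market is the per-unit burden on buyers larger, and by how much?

Market A: pre-tax P* = 25, Q* = 47; post-tax Q = 31; per-unit burden on buyers = 16.
Market B: pre-tax P* = 21, Q* = 219; post-tax Q = 187; per-unit burden on buyers = 8.
Difference: 16 vs 8 → market A is larger by 8.

Market A, by 8.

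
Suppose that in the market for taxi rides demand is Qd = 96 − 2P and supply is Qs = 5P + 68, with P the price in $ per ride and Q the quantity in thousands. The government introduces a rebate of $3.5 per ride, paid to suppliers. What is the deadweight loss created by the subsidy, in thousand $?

Without the subsidy, 96 − 2P = 5P + 68 gives 7P = 28, so P* = $4 and Q* = 88.
With a per-unit subsidy paid to suppliers, each receives P + 3.5 per unit sold, so supply becomes Qs = 5(P + 3.5) + 68.
New equilibrium: consumers pay $1.5, suppliers receive $5, Q = 93. (Wedge: Pb − Ps = −3.5.)
Quantity rises by |ΔQ| = |88 − 93| = 5.
DWL = ½ · t · |ΔQ| = ½ · 3.5 · 5 = $8.75.

Deadweight loss = $8.75 thousand.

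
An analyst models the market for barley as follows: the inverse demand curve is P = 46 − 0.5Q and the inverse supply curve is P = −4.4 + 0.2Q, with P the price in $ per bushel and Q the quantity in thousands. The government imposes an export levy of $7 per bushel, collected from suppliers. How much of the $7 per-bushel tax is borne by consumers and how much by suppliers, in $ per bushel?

Consumers bear $5 per bushel; suppliers bear $2 per bushel.

Inverting to Q(P) form: Qd = 92 − 2P; Qs = 5P + 22.
Before the tax: set 92 − 2P = 5P + 22 → P* = $10, Q* = 72.
With the tax collected from suppliers, supply shifts: Qs = 5(P − 7) + 22.
New equilibrium: consumers pay $15, suppliers receive $8, Q = 62. (Wedge: Pb − Ps = 7.)
Burden on consumers: $5; on suppliers: $2. (They sum to $7.)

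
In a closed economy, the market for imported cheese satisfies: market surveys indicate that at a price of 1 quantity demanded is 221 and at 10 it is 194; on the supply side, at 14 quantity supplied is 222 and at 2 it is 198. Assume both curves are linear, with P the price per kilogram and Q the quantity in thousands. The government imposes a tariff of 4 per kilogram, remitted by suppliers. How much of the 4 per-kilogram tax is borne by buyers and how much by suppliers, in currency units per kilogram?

Demand slope: (194 − 221)/(10 − 1) = -3, so Qd = 224 − 3P.
Supply slope: (198 − 222)/(2 − 14) = 2, so Qs = 2P + 194.
Before the tax: set 224 − 3P = 2P + 194 → P* = 6, Q* = 206.
With the tax collected from suppliers, supply shifts: Qs = 2(P − 4) + 194.
New equilibrium: buyers pay 7.6, suppliers receive 3.6, Q = 201.2. (Wedge: Pb − Ps = 4.)
Burden on buyers: 1.6; on suppliers: 2.4. (They sum to 4.)
The less price-elastic side of the market bears the larger share of a per-unit tax.

Buyers bear 1.6 per kilogram; suppliers bear 2.4 per kilogram.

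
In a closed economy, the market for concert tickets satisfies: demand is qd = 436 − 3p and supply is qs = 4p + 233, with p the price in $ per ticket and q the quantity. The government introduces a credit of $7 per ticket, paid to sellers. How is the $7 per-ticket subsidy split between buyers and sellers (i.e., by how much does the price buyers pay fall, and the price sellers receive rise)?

Before the subsidy: set 436 − 3p = 4p + 233 → p* = $29, q* = 349.
With a per-unit subsidy paid to sellers, each receives p + 7 per unit sold, so supply becomes qs = 4(p + 7) + 233.
Solving gives q = 361 with buyers paying $25 and sellers receiving $32 (the $7 wedge).
Gain to buyers: $4; to sellers: $3. (They sum to $7.)

Buyers gain $4 per ticket; sellers gain $3 per ticket.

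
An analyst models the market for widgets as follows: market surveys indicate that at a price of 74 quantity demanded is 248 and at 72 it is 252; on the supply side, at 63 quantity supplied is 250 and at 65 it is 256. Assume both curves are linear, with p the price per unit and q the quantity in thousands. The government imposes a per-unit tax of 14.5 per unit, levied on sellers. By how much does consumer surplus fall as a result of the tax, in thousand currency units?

Consumer surplus falls by 2203.71 thousand.

Demand slope: (252 − 248)/(72 − 74) = -2, so qd = 396 − 2p.
Supply slope: (256 − 250)/(65 − 63) = 3, so qs = 3p + 61.
Without the tax, 396 − 2p = 3p + 61 gives 5p = 335, so p* = 67 and q* = 262.
With the tax collected from sellers, supply shifts: qs = 3(p − 14.5) + 61.
Solving gives q = 244.6 with buyers paying 75.7 and sellers receiving 61.2 (the 14.5 wedge).
ΔCS is the trapezoid between Q = 244.6 and Q = 262 of height 8.7: ½ · (262 + 244.6) · 8.7 = 2203.71.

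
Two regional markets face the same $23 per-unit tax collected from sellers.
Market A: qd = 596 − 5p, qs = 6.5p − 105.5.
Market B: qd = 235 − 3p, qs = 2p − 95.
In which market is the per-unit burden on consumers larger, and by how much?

Market A, by $3.8.

Market A: pre-tax p* = $61, q* = 291; post-tax q = 226; per-unit burden on consumers = $13.
Market B: pre-tax p* = $66, q* = 37; post-tax q = 9.4; per-unit burden on consumers = $9.2.
Difference: $13 vs $9.2 → market A is larger by $3.8.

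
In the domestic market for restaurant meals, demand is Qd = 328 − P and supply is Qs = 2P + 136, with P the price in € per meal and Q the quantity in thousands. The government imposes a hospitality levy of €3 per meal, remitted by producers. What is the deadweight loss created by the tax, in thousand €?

Without the tax, 328 − P = 2P + 136 gives 3P = 192, so P* = €64 and Q* = 264.
With the tax collected from producers, supply shifts: Qs = 2(P − 3) + 136.
New equilibrium: consumers pay €66, producers receive €63, Q = 262. (Wedge: Pb − Ps = 3.)
Quantity falls by |ΔQ| = |264 − 262| = 2.
DWL = ½ · t · |ΔQ| = ½ · 3 · 2 = €3.

Deadweight loss = €3 thousand.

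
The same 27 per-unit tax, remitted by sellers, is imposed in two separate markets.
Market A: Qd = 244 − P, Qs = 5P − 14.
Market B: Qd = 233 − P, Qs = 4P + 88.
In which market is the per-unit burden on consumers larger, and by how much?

Market A: pre-tax P* = 43, Q* = 201; post-tax Q = 178.5; per-unit burden on consumers = 22.5.
Market B: pre-tax P* = 29, Q* = 204; post-tax Q = 182.4; per-unit burden on consumers = 21.6.
Difference: 22.5 vs 21.6 → market A is larger by 0.9.

Market A, by 0.9.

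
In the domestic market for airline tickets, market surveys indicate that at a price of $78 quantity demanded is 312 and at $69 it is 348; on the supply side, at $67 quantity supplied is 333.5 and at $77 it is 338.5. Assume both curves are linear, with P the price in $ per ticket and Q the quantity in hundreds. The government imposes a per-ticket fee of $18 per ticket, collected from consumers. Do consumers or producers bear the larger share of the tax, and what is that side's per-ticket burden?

Producers bear the larger share: $16 per ticket.

Demand slope: (348 − 312)/(69 − 78) = -4, so Qd = 624 − 4P.
Supply slope: (338.5 − 333.5)/(77 − 67) = 0.5, so Qs = 0.5P + 300.
Without the tax, 624 − 4P = 0.5P + 300 gives 4.5P = 324, so P* = $72 and Q* = 336.
With the tax collected from consumers, demand (in seller-price terms) shifts: Qd = 624 − 4(P + 18).
Solving gives Q = 328 with consumers paying $74 and producers receiving $56 (the $18 wedge).
Per-ticket burden: consumers $2, producers $16.
Producers take the larger share because supply is less price-elastic here (demand slope 4 vs supply slope 0.5).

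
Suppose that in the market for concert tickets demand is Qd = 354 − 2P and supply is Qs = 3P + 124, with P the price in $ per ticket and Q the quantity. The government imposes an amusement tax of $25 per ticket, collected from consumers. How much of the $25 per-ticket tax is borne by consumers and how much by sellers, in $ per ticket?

Consumers bear $15 per ticket; sellers bear $10 per ticket.

Before the tax: set 354 − 2P = 3P + 124 → P* = $46, Q* = 262.
With the tax collected from consumers, demand (in seller-price terms) shifts: Qd = 354 − 2(P + 25).
New equilibrium: consumers pay $61, sellers receive $36, Q = 232. (Wedge: Pb − Ps = 25.)
Burden on consumers: $15; on sellers: $10. (They sum to $25.)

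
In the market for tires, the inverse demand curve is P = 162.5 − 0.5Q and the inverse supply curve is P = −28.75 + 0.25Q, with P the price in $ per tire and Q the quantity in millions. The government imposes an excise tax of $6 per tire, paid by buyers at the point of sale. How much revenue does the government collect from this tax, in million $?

Tax revenue = $1482 million.

Inverting to Q(P) form: Qd = 325 − 2P; Qs = 4P + 115.
Before the tax: set 325 − 2P = 4P + 115 → P* = $35, Q* = 255.
With the tax collected from buyers, demand (in seller-price terms) shifts: Qd = 325 − 2(P + 6).
Solving gives Q = 247 with buyers paying $39 and producers receiving $33 (the $6 wedge).
Revenue = t · Q = 6 · 247 = $1482.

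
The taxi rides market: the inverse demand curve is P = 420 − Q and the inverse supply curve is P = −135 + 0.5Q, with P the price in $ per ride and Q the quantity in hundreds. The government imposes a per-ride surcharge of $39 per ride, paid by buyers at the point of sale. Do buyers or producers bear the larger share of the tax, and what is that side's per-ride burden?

Rewrite in direct form: Qd = 420 − P and Qs = 2P + 270.
Before the tax: set 420 − P = 2P + 270 → P* = $50, Q* = 370.
With the tax collected from buyers, demand (in seller-price terms) shifts: Qd = 420 − (P + 39).
New equilibrium: buyers pay $76, producers receive $37, Q = 344. (Wedge: Pb − Ps = 39.)
Per-ride burden: buyers $26, producers $13.
Buyers take the larger share because demand is less price-elastic here (demand slope 1 vs supply slope 2).
The less price-elastic side of the market bears the larger share of a per-unit tax.

Buyers bear the larger share: $26 per ride.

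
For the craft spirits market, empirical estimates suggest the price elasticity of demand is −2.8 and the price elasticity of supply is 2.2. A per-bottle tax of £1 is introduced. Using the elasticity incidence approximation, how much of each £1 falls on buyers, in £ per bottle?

Buyers bear ≈ £0.44 per bottle.

Incidence ratio: buyers' share ≈ εs / (εs + |εd|) = 2.2 / (2.2 + 2.8) = 0.44.
So buyers bear ≈ 0.44 × £1 = £0.44; sellers bear £0.56.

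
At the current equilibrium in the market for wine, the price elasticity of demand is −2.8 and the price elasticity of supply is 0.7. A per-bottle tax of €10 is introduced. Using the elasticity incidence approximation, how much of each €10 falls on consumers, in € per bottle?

Incidence ratio: consumers' share ≈ εs / (εs + |εd|) = 0.7 / (0.7 + 2.8) = 0.2.
So consumers bear ≈ 0.2 × €10 = €2; producers bear €8.

Consumers bear ≈ €2 per bottle.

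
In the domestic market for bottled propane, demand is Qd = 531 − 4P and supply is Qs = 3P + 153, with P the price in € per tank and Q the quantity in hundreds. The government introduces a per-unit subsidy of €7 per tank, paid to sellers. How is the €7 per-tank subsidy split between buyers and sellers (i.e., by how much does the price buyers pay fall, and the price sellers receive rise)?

Buyers gain €3 per tank; sellers gain €4 per tank.

Without the subsidy, 531 − 4P = 3P + 153 gives 7P = 378, so P* = €54 and Q* = 315.
With a per-unit subsidy paid to sellers, each receives P + 7 per unit sold, so supply becomes Qs = 3(P + 7) + 153.
New equilibrium: buyers pay €51, sellers receive €58, Q = 327. (Wedge: Pb − Ps = −7.)
Gain to buyers: €3; to sellers: €4. (They sum to €7.)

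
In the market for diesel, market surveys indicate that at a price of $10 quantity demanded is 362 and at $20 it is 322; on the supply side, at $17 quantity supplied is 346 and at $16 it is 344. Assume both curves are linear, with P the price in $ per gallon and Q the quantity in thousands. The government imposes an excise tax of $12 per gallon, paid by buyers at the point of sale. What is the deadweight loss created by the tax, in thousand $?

Deadweight loss = $96 thousand.

Demand slope: (322 − 362)/(20 − 10) = -4, so Qd = 402 − 4P.
Supply slope: (344 − 346)/(16 − 17) = 2, so Qs = 2P + 312.
Without the tax, 402 − 4P = 2P + 312 gives 6P = 90, so P* = $15 and Q* = 342.
With the tax collected from buyers, demand (in seller-price terms) shifts: Qd = 402 − 4(P + 12).
New equilibrium: buyers pay $19, suppliers receive $7, Q = 326. (Wedge: Pb − Ps = 12.)
Quantity falls by |ΔQ| = |342 − 326| = 16.
DWL = ½ · t · |ΔQ| = ½ · 12 · 16 = $96.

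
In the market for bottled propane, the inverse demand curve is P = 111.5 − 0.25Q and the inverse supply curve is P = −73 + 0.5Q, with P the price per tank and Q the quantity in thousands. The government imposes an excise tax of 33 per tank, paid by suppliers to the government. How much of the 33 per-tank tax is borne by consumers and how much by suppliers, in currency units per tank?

Consumers bear 11 per tank; suppliers bear 22 per tank.

Inverting to Q(P) form: Qd = 446 − 4P; Qs = 2P + 146.
Without the tax, 446 − 4P = 2P + 146 gives 6P = 300, so P* = 50 and Q* = 246.
With the tax collected from suppliers, supply shifts: Qs = 2(P − 33) + 146.
Solving gives Q = 202 with consumers paying 61 and suppliers receiving 28 (the 33 wedge).
Burden on consumers: 11; on suppliers: 22. (They sum to 33.)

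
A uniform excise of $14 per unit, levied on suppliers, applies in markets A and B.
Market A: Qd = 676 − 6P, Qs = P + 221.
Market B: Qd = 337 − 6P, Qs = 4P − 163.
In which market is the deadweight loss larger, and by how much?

Market A: pre-tax P* = $65, Q* = 286; post-tax Q = 274; deadweight loss = $84.
Market B: pre-tax P* = $50, Q* = 37; post-tax Q = 3.4; deadweight loss = $235.2.
Difference: $84 vs $235.2 → market B is larger by $151.2.

Market B, by $151.2.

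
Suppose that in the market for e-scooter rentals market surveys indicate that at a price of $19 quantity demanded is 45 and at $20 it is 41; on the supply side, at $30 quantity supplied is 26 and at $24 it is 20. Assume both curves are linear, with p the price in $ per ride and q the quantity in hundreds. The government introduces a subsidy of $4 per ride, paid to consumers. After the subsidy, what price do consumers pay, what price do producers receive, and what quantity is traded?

Consumers pay $24.2; producers receive $28.2; quantity = 24.2.

Demand slope: (41 − 45)/(20 − 19) = -4, so qd = 121 − 4p.
Supply slope: (20 − 26)/(24 − 30) = 1, so qs = p − 4.
Without the subsidy, 121 − 4p = p − 4 gives 5p = 125, so p* = $25 and q* = 21.
With a per-unit subsidy paid to consumers, each effectively pays p − 4, so demand becomes qd = 121 − 4(p − 4).
Solving gives q = 24.2 with consumers paying $24.2 and producers receiving $28.2 (the $4 wedge).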